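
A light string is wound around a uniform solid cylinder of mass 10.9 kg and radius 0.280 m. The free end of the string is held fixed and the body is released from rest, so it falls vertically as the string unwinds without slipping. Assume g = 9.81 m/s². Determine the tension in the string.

Translation: Mg − T = Ma. Rotation about the center: TR = Iα with I = ½MR².
With a = αR: T = (I/R²)a = (1/2)M a, so Mg = (1 + 0.5000)Ma.
a = g/(1 + 0.5000) = 9.81/1.500 = 6.540 m/s².
T = 0.5000·M·a = (0.5000)(10.9)(6.540) = 35.64 N.

T ≈ 35.6 N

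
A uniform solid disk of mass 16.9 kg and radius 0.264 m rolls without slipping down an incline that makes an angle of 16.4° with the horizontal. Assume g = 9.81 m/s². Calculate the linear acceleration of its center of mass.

Translation along the incline: Mg sinθ − f = Ma.
Rotation about the center: fR = Iα with I = ½MR². No-slip gives a = αR, so f = (I/R²)a = (1/2)M a.
Substituting: Mg sinθ = (1 + 0.5000)Ma, so a = g sinθ/(1 + 0.5000) = (9.81) sin 16.4° / 1.500 = 1.847 m/s².

a ≈ 1.85 m/s²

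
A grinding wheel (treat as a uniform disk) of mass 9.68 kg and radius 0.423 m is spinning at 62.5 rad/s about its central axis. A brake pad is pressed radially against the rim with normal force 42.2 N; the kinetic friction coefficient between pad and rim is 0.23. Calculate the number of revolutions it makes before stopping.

≈ 65.6 revolutions

I = ½MR² = (1/2)(9.68)(0.423)² = 0.8660 kg·m².
Friction force f = μN = (0.23)(42.2) = 9.706 N at the rim; torque magnitude τ = fR = 4.106 N·m, opposing ω.
|α| = τ/I = 4.106/0.8660 = 4.741 rad/s² (deceleration).
ω² = ω₀² − 2|α|θ with ω = 0 ⇒ θ = ω₀²/(2|α|) = 412.0 rad = 65.57 rev.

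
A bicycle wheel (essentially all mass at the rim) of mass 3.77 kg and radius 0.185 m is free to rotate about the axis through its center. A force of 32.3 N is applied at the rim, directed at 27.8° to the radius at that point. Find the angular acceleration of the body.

α ≈ 21.6 rad/s²

I = MR² = (3.77)(0.185)² = 0.1290 kg·m².
Only the tangential component produces torque: τ = F R sinθ = (32.3)(0.185) sin 27.8° = 2.787 N·m.
From τ = Iα: α = 2.787/0.1290 = 21.60 rad/s².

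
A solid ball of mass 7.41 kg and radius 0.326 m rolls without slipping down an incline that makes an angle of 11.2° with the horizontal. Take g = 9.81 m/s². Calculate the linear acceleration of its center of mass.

Translation along the incline: Mg sinθ − f = Ma.
Rotation about the center: fR = Iα with I = (2/5)MR². No-slip gives a = αR, so f = (I/R²)a = (2/5)M a.
Substituting: Mg sinθ = (1 + 0.4000)Ma, so a = g sinθ/(1 + 0.4000) = (9.81) sin 11.2° / 1.400 = 1.361 m/s².

a ≈ 1.36 m/s²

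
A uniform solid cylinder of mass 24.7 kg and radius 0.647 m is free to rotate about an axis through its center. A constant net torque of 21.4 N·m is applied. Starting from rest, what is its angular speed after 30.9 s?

ω ≈ 128 rad/s

I = ½MR² = (1/2)(24.7)(0.647)² = 5.170 kg·m².
α = τ/I = 21.4/5.170 = 4.139 rad/s².
ω = ω₀ + αt = 0 + (4.139)(30.9) = 127.9 rad/s.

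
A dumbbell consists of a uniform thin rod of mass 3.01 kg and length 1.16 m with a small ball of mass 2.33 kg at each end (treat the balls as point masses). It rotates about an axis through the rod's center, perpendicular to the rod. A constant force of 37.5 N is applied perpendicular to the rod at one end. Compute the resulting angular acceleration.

α ≈ 11.4 rad/s²

I_rod = (1/12)ML² = (1/12)(3.01)(1.16)² = 0.3375 kg·m².
I_balls = 2·m·(L/2)² = 2(2.33)(0.5800)² = 1.568 kg·m².
Total I = 1.905 kg·m².
τ = F·(L/2) = (37.5)(0.580) = 21.75 N·m.
α = τ/I = 21.75/1.905 = 11.42 rad/s².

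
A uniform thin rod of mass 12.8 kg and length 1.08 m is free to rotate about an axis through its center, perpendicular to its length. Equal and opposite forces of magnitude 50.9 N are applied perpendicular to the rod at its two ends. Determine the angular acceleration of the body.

α ≈ 44.2 rad/s²

I = (1/12)ML² = (1/12)(12.8)(1.08)² = 1.244 kg·m².
The couple gives τ = F·(L/2) + F·(L/2) = F L = (50.9)(1.08) = 54.97 N·m.
Newton's second law for rotation, τ = Iα, gives α = τ/I = 54.97/1.244 = 44.18 rad/s².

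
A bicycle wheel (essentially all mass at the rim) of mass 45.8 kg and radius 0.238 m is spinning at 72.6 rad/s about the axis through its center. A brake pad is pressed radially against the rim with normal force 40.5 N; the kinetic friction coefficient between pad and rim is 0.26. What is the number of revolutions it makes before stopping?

I = MR² = (45.8)(0.238)² = 2.594 kg·m².
Friction force f = μN = (0.26)(40.5) = 10.53 N at the rim; torque magnitude τ = fR = 2.506 N·m, opposing ω.
|α| = τ/I = 2.506/2.594 = 0.9660 rad/s² (deceleration).
ω² = ω₀² − 2|α|θ with ω = 0 ⇒ θ = ω₀²/(2|α|) = 2728 rad = 434.2 rev.

≈ 434 revolutions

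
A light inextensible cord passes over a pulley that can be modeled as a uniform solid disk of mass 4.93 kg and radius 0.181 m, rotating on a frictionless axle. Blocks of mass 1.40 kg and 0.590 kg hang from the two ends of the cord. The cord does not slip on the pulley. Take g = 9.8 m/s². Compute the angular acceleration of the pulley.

I = ½MR² = (1/2)(4.93)(0.181)² = 0.08076 kg·m².
Heavier block: m₁g − T₁ = m₁a. Lighter block: T₂ − m₂g = m₂a.
Pulley: (T₁ − T₂)R = Iα = I(a/R), so T₁ − T₂ = (I/R²)a = (1/2)M_p a = 2.465·a.
Adding the three: (m₁ − m₂)g = (m₁ + m₂ + 2.465)a, so a = (1.40 − 0.590)(9.8)/(1.40 + 0.590 + 2.465) = 1.782 m/s².
α = a/R = 1.782/0.181 = 9.844 rad/s².

α ≈ 9.84 rad/s²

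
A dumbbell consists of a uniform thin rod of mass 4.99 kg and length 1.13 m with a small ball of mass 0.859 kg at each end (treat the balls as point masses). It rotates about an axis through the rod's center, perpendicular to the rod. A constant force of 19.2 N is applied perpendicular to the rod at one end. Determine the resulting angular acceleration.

α ≈ 10.0 rad/s²

I_rod = (1/12)ML² = (1/12)(4.99)(1.13)² = 0.5310 kg·m².
I_balls = 2·m·(L/2)² = 2(0.859)(0.5650)² = 0.5484 kg·m².
Total I = 1.079 kg·m².
τ = F·(L/2) = (19.2)(0.565) = 10.85 N·m.
α = τ/I = 10.85/1.079 = 10.05 rad/s².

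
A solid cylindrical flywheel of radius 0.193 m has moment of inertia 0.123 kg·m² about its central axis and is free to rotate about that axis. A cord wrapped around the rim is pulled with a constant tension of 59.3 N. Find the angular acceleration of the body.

α ≈ 93.0 rad/s²

τ = F R = (59.3)(0.193) = 11.44 N·m.
Newton's second law for rotation, τ = Iα, gives α = τ/I = 11.44/0.1230 = 93.05 rad/s².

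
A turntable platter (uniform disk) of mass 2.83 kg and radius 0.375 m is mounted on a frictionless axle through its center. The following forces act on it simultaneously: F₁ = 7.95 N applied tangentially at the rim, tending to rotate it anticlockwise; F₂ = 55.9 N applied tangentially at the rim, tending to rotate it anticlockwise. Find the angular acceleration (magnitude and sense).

I = ½MR² = (1/2)(2.83)(0.375)² = 0.1990 kg·m².
Taking anticlockwise as positive: τ₁ = +(7.95)(0.375) = +2.981 N·m; τ₂ = +(55.9)(0.375) = +20.96 N·m.
Net torque τ = 23.94 N·m.
α = τ/I = 23.94/0.1990 = 120.3 rad/s².

α ≈ 120 rad/s², anticlockwise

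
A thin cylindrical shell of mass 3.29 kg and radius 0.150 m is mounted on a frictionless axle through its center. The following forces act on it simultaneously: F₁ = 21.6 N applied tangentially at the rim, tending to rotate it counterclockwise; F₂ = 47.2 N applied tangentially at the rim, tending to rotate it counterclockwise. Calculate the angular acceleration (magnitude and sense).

α ≈ 139 rad/s², counterclockwise

I = MR² = (3.29)(0.150)² = 0.07402 kg·m².
Taking counterclockwise as positive: τ₁ = +(21.6)(0.150) = +3.240 N·m; τ₂ = +(47.2)(0.150) = +7.080 N·m.
Net torque τ = 10.32 N·m.
α = τ/I = 10.32/0.07402 = 139.4 rad/s².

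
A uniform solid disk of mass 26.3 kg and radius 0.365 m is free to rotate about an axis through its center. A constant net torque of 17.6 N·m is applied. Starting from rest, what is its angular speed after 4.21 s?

ω ≈ 42.3 rad/s

I = ½MR² = (1/2)(26.3)(0.365)² = 1.752 kg·m².
α = τ/I = 17.6/1.752 = 10.05 rad/s².
ω = ω₀ + αt = 0 + (10.05)(4.21) = 42.29 rad/s.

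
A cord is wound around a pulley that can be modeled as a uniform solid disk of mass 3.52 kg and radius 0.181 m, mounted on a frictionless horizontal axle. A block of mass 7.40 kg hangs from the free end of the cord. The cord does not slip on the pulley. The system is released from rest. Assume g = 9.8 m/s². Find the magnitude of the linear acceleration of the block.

a ≈ 7.92 m/s²

I = ½MR² = (1/2)(3.52)(0.181)² = 0.05766 kg·m².
Block: mg − T = ma. Pulley: TR = Iα. No-slip: a = αR, so T = (I/R²)a = 1.760·a.
Then mg = (m + 1.760)a, so a = (7.40)(9.8)/(7.40 + 1.760) = 7.917 m/s².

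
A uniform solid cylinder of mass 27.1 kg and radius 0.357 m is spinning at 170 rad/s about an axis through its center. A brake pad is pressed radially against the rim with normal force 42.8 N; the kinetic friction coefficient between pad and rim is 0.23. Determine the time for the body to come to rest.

I = ½MR² = (1/2)(27.1)(0.357)² = 1.727 kg·m².
Friction force f = μN = (0.23)(42.8) = 9.844 N at the rim; torque magnitude τ = fR = 3.514 N·m, opposing ω.
|α| = τ/I = 3.514/1.727 = 2.035 rad/s² (deceleration).
0 = ω₀ − |α|t ⇒ t = ω₀/|α| = 170/2.035 = 83.54 s.

t ≈ 83.5 s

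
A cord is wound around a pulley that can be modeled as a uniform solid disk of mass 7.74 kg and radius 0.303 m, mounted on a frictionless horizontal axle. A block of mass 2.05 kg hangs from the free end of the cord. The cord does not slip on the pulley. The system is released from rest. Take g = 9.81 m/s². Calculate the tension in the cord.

I = ½MR² = (1/2)(7.74)(0.303)² = 0.3553 kg·m².
Block: mg − T = ma. Pulley: TR = Iα. No-slip: a = αR, so T = (I/R²)a = 3.870·a.
Then mg = (m + 3.870)a, so a = (2.05)(9.81)/(2.05 + 3.870) = 3.397 m/s².
T = 3.870·a = 13.15 N.

T ≈ 13.1 N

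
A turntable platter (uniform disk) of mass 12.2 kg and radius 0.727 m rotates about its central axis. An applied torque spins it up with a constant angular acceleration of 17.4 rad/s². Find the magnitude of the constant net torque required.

τ ≈ 56.1 N·m

I = ½MR² = (1/2)(12.2)(0.727)² = 3.224 kg·m².
τ = Iα = (3.224)(17.40) = 56.10 N·m.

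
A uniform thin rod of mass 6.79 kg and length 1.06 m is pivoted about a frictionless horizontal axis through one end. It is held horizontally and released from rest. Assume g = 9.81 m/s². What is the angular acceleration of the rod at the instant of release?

About the pivot, I = (1/3)ML² = (1/3)(6.79)(1.06)² = 2.543 kg·m².
The weight acts at the center, a distance L/2 = 0.5300 m from the pivot; τ = Mg(L/2) = 35.30 N·m.
α = τ/I = 35.30/2.543 = 13.88 rad/s².

α ≈ 13.9 rad/s²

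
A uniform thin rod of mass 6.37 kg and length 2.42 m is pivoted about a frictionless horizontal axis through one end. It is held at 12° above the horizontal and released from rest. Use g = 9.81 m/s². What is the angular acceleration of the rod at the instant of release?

About the pivot, I = (1/3)ML² = (1/3)(6.37)(2.42)² = 12.44 kg·m².
The weight acts at the center, a distance L/2 = 1.210 m from the pivot; τ = Mg(L/2) cos 12° = 73.96 N·m.
α = τ/I = 73.96/12.44 = 5.948 rad/s².

α ≈ 5.95 rad/s²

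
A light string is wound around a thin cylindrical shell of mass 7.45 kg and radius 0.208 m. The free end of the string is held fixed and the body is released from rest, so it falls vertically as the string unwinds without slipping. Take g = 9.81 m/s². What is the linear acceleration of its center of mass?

Translation: Mg − T = Ma. Rotation about the center: TR = Iα with I = MR².
With a = αR: T = (I/R²)a = M a, so Mg = (1 + 1.000)Ma.
a = g/(1 + 1.000) = 9.81/2.000 = 4.905 m/s².

a ≈ 4.91 m/s²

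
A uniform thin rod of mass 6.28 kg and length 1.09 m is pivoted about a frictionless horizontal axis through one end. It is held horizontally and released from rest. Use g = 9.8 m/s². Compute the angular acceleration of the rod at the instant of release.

About the pivot, I = (1/3)ML² = (1/3)(6.28)(1.09)² = 2.487 kg·m².
The weight acts at the center, a distance L/2 = 0.5450 m from the pivot; τ = Mg(L/2) = 33.54 N·m.
α = τ/I = 33.54/2.487 = 13.49 rad/s².

α ≈ 13.5 rad/s²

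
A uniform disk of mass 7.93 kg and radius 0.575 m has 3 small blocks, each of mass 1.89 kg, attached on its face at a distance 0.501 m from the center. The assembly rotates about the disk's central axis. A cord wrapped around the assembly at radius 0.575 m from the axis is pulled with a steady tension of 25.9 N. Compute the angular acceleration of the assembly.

α ≈ 5.45 rad/s²

I_disk = ½MR² = ½(7.93)(0.575)² = 1.311 kg·m².
I_blocks = 3·m·r² = 3(1.89)(0.501)² = 1.423 kg·m².
Total I = 2.734 kg·m².
τ = F r = (25.9)(0.575) = 14.89 N·m.
α = τ/I = 14.89/2.734 = 5.447 rad/s².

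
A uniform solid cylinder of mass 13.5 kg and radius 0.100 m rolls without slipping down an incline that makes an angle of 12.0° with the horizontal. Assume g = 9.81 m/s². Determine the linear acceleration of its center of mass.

a ≈ 1.36 m/s²

Translation along the incline: Mg sinθ − f = Ma.
Rotation about the center: fR = Iα with I = ½MR². No-slip gives a = αR, so f = (I/R²)a = (1/2)M a.
Substituting: Mg sinθ = (1 + 0.5000)Ma, so a = g sinθ/(1 + 0.5000) = (9.81) sin 12.0° / 1.500 = 1.360 m/s².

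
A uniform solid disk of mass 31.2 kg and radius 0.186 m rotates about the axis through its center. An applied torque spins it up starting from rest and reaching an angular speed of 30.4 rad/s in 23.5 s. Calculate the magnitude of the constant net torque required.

I = ½MR² = (1/2)(31.2)(0.186)² = 0.5397 kg·m².
α = Δω/Δt = (30.4 − 0)/23.5 = 1.294 rad/s².
τ = Iα = (0.5397)(1.294) = 0.6982 N·m.

τ ≈ 0.698 N·m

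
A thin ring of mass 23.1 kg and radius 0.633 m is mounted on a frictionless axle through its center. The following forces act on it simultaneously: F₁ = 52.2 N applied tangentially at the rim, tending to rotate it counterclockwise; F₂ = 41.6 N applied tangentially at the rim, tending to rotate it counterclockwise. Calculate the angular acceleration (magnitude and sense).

α ≈ 6.41 rad/s², counterclockwise

I = MR² = (23.1)(0.633)² = 9.256 kg·m².
Taking counterclockwise as positive: τ₁ = +(52.2)(0.633) = +33.04 N·m; τ₂ = +(41.6)(0.633) = +26.33 N·m.
Net torque τ = 59.38 N·m.
α = τ/I = 59.38/9.256 = 6.415 rad/s².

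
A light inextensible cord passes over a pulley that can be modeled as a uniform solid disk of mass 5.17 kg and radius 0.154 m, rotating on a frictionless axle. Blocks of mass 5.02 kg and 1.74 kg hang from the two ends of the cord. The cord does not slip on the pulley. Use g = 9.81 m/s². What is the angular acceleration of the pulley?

α ≈ 22.4 rad/s²

I = ½MR² = (1/2)(5.17)(0.154)² = 0.06131 kg·m².
Heavier block: m₁g − T₁ = m₁a. Lighter block: T₂ − m₂g = m₂a.
Pulley: (T₁ − T₂)R = Iα = I(a/R), so T₁ − T₂ = (I/R²)a = (1/2)M_p a = 2.585·a.
Adding the three: (m₁ − m₂)g = (m₁ + m₂ + 2.585)a, so a = (5.02 − 1.74)(9.81)/(5.02 + 1.74 + 2.585) = 3.443 m/s².
α = a/R = 3.443/0.154 = 22.36 rad/s².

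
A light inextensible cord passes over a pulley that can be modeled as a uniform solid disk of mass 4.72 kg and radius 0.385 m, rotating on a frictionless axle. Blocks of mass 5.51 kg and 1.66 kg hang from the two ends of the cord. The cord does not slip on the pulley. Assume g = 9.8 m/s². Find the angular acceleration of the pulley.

I = ½MR² = (1/2)(4.72)(0.385)² = 0.3498 kg·m².
Heavier block: m₁g − T₁ = m₁a. Lighter block: T₂ − m₂g = m₂a.
Pulley: (T₁ − T₂)R = Iα = I(a/R), so T₁ − T₂ = (I/R²)a = (1/2)M_p a = 2.360·a.
Adding the three: (m₁ − m₂)g = (m₁ + m₂ + 2.360)a, so a = (5.51 − 1.66)(9.8)/(5.51 + 1.66 + 2.360) = 3.959 m/s².
α = a/R = 3.959/0.385 = 10.28 rad/s².

α ≈ 10.3 rad/s²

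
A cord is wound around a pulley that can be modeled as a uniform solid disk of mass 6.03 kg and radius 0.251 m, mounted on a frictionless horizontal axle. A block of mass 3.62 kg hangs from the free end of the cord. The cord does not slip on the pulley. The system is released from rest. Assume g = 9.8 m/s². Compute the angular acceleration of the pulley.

α ≈ 21.3 rad/s²

I = ½MR² = (1/2)(6.03)(0.251)² = 0.1899 kg·m².
Block: mg − T = ma. Pulley: TR = Iα. No-slip: a = αR, so T = (I/R²)a = 3.015·a.
Then mg = (m + 3.015)a, so a = (3.62)(9.8)/(3.62 + 3.015) = 5.347 m/s².
α = a/R = 5.347/0.251 = 21.30 rad/s².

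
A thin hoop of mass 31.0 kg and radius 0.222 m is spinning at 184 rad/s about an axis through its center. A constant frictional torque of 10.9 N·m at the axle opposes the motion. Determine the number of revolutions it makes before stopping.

I = MR² = (31.0)(0.222)² = 1.528 kg·m².
The net torque has magnitude 10.9 N·m, opposing ω.
|α| = τ/I = 10.90/1.528 = 7.134 rad/s² (deceleration).
ω² = ω₀² − 2|α|θ with ω = 0 ⇒ θ = ω₀²/(2|α|) = 2373 rad = 377.6 rev.

≈ 378 revolutions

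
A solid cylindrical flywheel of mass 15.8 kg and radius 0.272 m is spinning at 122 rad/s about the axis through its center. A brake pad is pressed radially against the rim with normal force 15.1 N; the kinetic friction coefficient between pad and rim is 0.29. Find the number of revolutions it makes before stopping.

I = ½MR² = (1/2)(15.8)(0.272)² = 0.5845 kg·m².
Friction force f = μN = (0.29)(15.1) = 4.379 N at the rim; torque magnitude τ = fR = 1.191 N·m, opposing ω.
|α| = τ/I = 1.191/0.5845 = 2.038 rad/s² (deceleration).
ω² = ω₀² − 2|α|θ with ω = 0 ⇒ θ = ω₀²/(2|α|) = 3652 rad = 581.2 rev.

≈ 581 revolutions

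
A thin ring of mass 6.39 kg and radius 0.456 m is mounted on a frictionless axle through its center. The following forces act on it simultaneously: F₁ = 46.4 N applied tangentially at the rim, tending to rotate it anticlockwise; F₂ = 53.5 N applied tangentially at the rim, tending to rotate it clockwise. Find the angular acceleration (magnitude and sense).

α ≈ 2.44 rad/s², clockwise

I = MR² = (6.39)(0.456)² = 1.329 kg·m².
Taking anticlockwise as positive: τ₁ = +(46.4)(0.456) = +21.16 N·m; τ₂ = −(53.5)(0.456) = −24.40 N·m.
Net torque τ = -3.238 N·m.
α = τ/I = -3.238/1.329 = -2.437 rad/s².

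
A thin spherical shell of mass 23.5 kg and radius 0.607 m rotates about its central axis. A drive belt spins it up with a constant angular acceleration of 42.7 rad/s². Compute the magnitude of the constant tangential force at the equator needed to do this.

I = (2/3)MR² = (2/3)(23.5)(0.607)² = 5.772 kg·m².
The required torque is τ = Iα = (5.772)(42.70) = 246.5 N·m.
A tangential force at the equator gives τ = FR, so F = τ/R = 246.5/0.607 = 406.1 N.

F ≈ 406 N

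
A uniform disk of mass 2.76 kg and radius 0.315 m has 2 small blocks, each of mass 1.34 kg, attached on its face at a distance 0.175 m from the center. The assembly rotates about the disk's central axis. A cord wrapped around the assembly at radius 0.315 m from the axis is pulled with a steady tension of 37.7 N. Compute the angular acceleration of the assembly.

I_disk = ½MR² = ½(2.76)(0.315)² = 0.1369 kg·m².
I_blocks = 2·m·r² = 2(1.34)(0.175)² = 0.08207 kg·m².
Total I = 0.2190 kg·m².
τ = F r = (37.7)(0.315) = 11.88 N·m.
α = τ/I = 11.88/0.2190 = 54.22 rad/s².

α ≈ 54.2 rad/s²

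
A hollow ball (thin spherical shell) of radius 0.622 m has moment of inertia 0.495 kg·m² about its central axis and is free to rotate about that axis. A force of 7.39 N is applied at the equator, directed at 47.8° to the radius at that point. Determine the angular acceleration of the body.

Only the tangential component produces torque: τ = F R sinθ = (7.39)(0.622) sin 47.8° = 3.405 N·m.
Newton's second law for rotation, τ = Iα, gives α = τ/I = 3.405/0.4950 = 6.879 rad/s².

α ≈ 6.88 rad/s²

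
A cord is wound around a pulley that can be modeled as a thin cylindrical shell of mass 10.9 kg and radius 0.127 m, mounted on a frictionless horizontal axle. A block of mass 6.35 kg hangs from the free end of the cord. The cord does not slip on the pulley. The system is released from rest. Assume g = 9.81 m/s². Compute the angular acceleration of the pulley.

I = MR² = (10.9)(0.127)² = 0.1758 kg·m².
Block: mg − T = ma. Pulley: TR = Iα. No-slip: a = αR, so T = (I/R²)a = 10.90·a.
Then mg = (m + 10.90)a, so a = (6.35)(9.81)/(6.35 + 10.90) = 3.611 m/s².
α = a/R = 3.611/0.127 = 28.43 rad/s².

α ≈ 28.4 rad/s²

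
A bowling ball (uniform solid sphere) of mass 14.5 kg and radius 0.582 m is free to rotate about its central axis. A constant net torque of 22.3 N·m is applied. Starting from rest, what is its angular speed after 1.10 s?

I = (2/5)MR² = (2/5)(14.5)(0.582)² = 1.965 kg·m².
α = τ/I = 22.3/1.965 = 11.35 rad/s².
ω = ω₀ + αt = 0 + (11.35)(1.10) = 12.49 rad/s.

ω ≈ 12.5 rad/s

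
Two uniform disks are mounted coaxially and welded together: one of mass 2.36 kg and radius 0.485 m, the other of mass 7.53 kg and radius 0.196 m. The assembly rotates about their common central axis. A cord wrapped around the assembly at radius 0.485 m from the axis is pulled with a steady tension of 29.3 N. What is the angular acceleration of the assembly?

I = ½M₁R₁² + ½M₂R₂² = ½(2.36)(0.485)² + ½(7.53)(0.196)² = 0.4222 kg·m².
τ = F r = (29.3)(0.485) = 14.21 N·m.
α = τ/I = 14.21/0.4222 = 33.66 rad/s².

α ≈ 33.7 rad/s²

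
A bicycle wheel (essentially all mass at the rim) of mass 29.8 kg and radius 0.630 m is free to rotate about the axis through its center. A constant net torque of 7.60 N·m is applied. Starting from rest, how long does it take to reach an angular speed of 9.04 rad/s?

I = MR² = (29.8)(0.630)² = 11.83 kg·m².
α = τ/I = 7.60/11.83 = 0.6426 rad/s².
ω = αt ⇒ t = ω/α = 9.04/0.6426 = 14.07 s.

t ≈ 14.1 s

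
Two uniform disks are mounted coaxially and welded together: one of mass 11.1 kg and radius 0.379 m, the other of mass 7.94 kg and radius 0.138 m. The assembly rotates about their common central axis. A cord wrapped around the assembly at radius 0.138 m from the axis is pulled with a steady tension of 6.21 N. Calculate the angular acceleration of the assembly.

α ≈ 0.982 rad/s²

I = ½M₁R₁² + ½M₂R₂² = ½(11.1)(0.379)² + ½(7.94)(0.138)² = 0.8728 kg·m².
τ = F r = (6.21)(0.138) = 0.8570 N·m.
α = τ/I = 0.8570/0.8728 = 0.9819 rad/s².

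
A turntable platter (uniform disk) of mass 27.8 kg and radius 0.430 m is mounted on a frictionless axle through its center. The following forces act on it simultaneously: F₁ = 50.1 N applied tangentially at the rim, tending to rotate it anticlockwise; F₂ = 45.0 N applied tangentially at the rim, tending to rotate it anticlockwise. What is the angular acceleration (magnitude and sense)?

I = ½MR² = (1/2)(27.8)(0.430)² = 2.570 kg·m².
Taking anticlockwise as positive: τ₁ = +(50.1)(0.430) = +21.54 N·m; τ₂ = +(45.0)(0.430) = +19.35 N·m.
Net torque τ = 40.89 N·m.
α = τ/I = 40.89/2.570 = 15.91 rad/s².

α ≈ 15.9 rad/s², anticlockwise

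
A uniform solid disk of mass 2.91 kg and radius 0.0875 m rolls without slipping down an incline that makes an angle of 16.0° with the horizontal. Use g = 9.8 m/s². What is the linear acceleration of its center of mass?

Translation along the incline: Mg sinθ − f = Ma.
Rotation about the center: fR = Iα with I = ½MR². No-slip gives a = αR, so f = (I/R²)a = (1/2)M a.
Substituting: Mg sinθ = (1 + 0.5000)Ma, so a = g sinθ/(1 + 0.5000) = (9.8) sin 16.0° / 1.500 = 1.801 m/s².

a ≈ 1.80 m/s²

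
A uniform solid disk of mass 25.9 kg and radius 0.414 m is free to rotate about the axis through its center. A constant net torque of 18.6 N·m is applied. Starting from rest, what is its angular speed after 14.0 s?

ω ≈ 117 rad/s

I = ½MR² = (1/2)(25.9)(0.414)² = 2.220 kg·m².
α = τ/I = 18.6/2.220 = 8.380 rad/s².
ω = ω₀ + αt = 0 + (8.380)(14.0) = 117.3 rad/s.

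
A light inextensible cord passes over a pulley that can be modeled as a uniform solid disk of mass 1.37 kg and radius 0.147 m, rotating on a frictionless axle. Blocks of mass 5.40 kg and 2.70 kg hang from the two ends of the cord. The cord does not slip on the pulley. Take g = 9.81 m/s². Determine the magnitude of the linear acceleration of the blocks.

a ≈ 3.02 m/s²

I = ½MR² = (1/2)(1.37)(0.147)² = 0.01480 kg·m².
Heavier block: m₁g − T₁ = m₁a. Lighter block: T₂ − m₂g = m₂a.
Pulley: (T₁ − T₂)R = Iα = I(a/R), so T₁ − T₂ = (I/R²)a = (1/2)M_p a = 0.6850·a.
Adding the three: (m₁ − m₂)g = (m₁ + m₂ + 0.6850)a, so a = (5.40 − 2.70)(9.81)/(5.40 + 2.70 + 0.6850) = 3.015 m/s².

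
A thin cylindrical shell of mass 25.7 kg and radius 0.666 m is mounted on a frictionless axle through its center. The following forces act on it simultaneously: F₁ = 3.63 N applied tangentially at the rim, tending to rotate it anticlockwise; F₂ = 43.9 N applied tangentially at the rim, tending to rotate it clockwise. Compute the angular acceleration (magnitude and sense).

α ≈ 2.35 rad/s², clockwise

I = MR² = (25.7)(0.666)² = 11.40 kg·m².
Taking anticlockwise as positive: τ₁ = +(3.63)(0.666) = +2.418 N·m; τ₂ = −(43.9)(0.666) = −29.24 N·m.
Net torque τ = -26.82 N·m.
α = τ/I = -26.82/11.40 = -2.353 rad/s².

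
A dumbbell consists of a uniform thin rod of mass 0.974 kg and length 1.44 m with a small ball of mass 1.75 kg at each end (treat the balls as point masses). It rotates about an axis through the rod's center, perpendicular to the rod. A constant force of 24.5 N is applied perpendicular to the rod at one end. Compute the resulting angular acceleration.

I_rod = (1/12)ML² = (1/12)(0.974)(1.44)² = 0.1683 kg·m².
I_balls = 2·m·(L/2)² = 2(1.75)(0.7200)² = 1.814 kg·m².
Total I = 1.983 kg·m².
τ = F·(L/2) = (24.5)(0.720) = 17.64 N·m.
α = τ/I = 17.64/1.983 = 8.897 rad/s².

α ≈ 8.90 rad/s²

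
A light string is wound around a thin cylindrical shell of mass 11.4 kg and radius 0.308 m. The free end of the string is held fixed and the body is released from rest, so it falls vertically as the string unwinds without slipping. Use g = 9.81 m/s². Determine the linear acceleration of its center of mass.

Translation: Mg − T = Ma. Rotation about the center: TR = Iα with I = MR².
With a = αR: T = (I/R²)a = M a, so Mg = (1 + 1.000)Ma.
a = g/(1 + 1.000) = 9.81/2.000 = 4.905 m/s².

a ≈ 4.91 m/s²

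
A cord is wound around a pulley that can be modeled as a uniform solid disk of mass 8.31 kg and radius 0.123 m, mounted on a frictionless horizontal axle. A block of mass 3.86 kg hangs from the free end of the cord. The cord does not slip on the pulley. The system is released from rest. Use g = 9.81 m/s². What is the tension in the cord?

T ≈ 19.6 N

I = ½MR² = (1/2)(8.31)(0.123)² = 0.06286 kg·m².
Block: mg − T = ma. Pulley: TR = Iα. No-slip: a = αR, so T = (I/R²)a = 4.155·a.
Then mg = (m + 4.155)a, so a = (3.86)(9.81)/(3.86 + 4.155) = 4.724 m/s².
T = 4.155·a = 19.63 N.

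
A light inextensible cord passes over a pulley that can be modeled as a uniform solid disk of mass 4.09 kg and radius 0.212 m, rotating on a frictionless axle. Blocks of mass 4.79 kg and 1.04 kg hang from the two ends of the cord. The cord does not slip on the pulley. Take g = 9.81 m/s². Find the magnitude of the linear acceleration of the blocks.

I = ½MR² = (1/2)(4.09)(0.212)² = 0.09191 kg·m².
Heavier block: m₁g − T₁ = m₁a. Lighter block: T₂ − m₂g = m₂a.
Pulley: (T₁ − T₂)R = Iα = I(a/R), so T₁ − T₂ = (I/R²)a = (1/2)M_p a = 2.045·a.
Adding the three: (m₁ − m₂)g = (m₁ + m₂ + 2.045)a, so a = (4.79 − 1.04)(9.81)/(4.79 + 1.04 + 2.045) = 4.671 m/s².

a ≈ 4.67 m/s²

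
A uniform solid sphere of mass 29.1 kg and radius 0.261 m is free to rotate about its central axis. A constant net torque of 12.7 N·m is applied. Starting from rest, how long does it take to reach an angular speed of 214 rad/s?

t ≈ 13.4 s

I = (2/5)MR² = (2/5)(29.1)(0.261)² = 0.7929 kg·m².
α = τ/I = 12.7/0.7929 = 16.02 rad/s².
ω = αt ⇒ t = ω/α = 214/16.02 = 13.36 s.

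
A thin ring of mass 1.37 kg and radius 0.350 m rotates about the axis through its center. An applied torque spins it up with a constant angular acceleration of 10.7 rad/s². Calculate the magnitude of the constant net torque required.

τ ≈ 1.80 N·m

I = MR² = (1.37)(0.350)² = 0.1678 kg·m².
τ = Iα = (0.1678)(10.70) = 1.796 N·m.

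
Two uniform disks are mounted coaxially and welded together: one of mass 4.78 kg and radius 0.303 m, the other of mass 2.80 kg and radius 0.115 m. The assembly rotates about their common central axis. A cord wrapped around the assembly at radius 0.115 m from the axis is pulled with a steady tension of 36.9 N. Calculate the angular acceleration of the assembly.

I = ½M₁R₁² + ½M₂R₂² = ½(4.78)(0.303)² + ½(2.80)(0.115)² = 0.2379 kg·m².
τ = F r = (36.9)(0.115) = 4.244 N·m.
α = τ/I = 4.244/0.2379 = 17.83 rad/s².

α ≈ 17.8 rad/s²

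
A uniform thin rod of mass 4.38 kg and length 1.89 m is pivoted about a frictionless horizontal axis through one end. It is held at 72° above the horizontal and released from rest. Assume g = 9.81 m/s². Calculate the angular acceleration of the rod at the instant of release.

α ≈ 2.41 rad/s²

About the pivot, I = (1/3)ML² = (1/3)(4.38)(1.89)² = 5.215 kg·m².
The weight acts at the center, a distance L/2 = 0.9450 m from the pivot; τ = Mg(L/2) cos 72° = 12.55 N·m.
α = τ/I = 12.55/5.215 = 2.406 rad/s².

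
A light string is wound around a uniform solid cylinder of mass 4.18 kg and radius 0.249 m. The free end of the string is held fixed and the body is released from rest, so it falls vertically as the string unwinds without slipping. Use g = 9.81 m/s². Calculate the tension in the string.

T ≈ 13.7 N

Translation: Mg − T = Ma. Rotation about the center: TR = Iα with I = ½MR².
With a = αR: T = (I/R²)a = (1/2)M a, so Mg = (1 + 0.5000)Ma.
a = g/(1 + 0.5000) = 9.81/1.500 = 6.540 m/s².
T = 0.5000·M·a = (0.5000)(4.18)(6.540) = 13.67 N.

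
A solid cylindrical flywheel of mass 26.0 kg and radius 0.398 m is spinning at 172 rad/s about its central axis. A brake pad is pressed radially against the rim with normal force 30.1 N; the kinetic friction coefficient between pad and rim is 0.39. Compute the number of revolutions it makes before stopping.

≈ 1040 revolutions

I = ½MR² = (1/2)(26.0)(0.398)² = 2.059 kg·m².
Friction force f = μN = (0.39)(30.1) = 11.74 N at the rim; torque magnitude τ = fR = 4.672 N·m, opposing ω.
|α| = τ/I = 4.672/2.059 = 2.269 rad/s² (deceleration).
ω² = ω₀² − 2|α|θ with ω = 0 ⇒ θ = ω₀²/(2|α|) = 6520 rad = 1038 rev.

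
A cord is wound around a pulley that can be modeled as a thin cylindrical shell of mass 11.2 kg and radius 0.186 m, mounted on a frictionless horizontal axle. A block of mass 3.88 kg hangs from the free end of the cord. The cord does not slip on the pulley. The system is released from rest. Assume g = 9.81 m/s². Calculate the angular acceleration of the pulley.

I = MR² = (11.2)(0.186)² = 0.3875 kg·m².
Block: mg − T = ma. Pulley: TR = Iα. No-slip: a = αR, so T = (I/R²)a = 11.20·a.
Then mg = (m + 11.20)a, so a = (3.88)(9.81)/(3.88 + 11.20) = 2.524 m/s².
α = a/R = 2.524/0.186 = 13.57 rad/s².

α ≈ 13.6 rad/s²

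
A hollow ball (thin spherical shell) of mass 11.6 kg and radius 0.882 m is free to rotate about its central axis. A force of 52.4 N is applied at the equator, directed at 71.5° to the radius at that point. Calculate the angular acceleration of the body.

I = (2/3)MR² = (2/3)(11.6)(0.882)² = 6.016 kg·m².
Only the tangential component produces torque: τ = F R sinθ = (52.4)(0.882) sin 71.5° = 43.83 N·m.
Newton's second law for rotation, τ = Iα, gives α = τ/I = 43.83/6.016 = 7.285 rad/s².

α ≈ 7.29 rad/s²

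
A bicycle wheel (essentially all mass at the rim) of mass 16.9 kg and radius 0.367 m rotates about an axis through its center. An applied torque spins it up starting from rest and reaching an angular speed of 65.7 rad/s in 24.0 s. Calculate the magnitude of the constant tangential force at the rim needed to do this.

F ≈ 17.0 N

I = MR² = (16.9)(0.367)² = 2.276 kg·m².
α = Δω/Δt = (65.7 − 0)/24.0 = 2.738 rad/s².
The required torque is τ = Iα = (2.276)(2.738) = 6.231 N·m.
A tangential force at the rim gives τ = FR, so F = τ/R = 6.231/0.367 = 16.98 N.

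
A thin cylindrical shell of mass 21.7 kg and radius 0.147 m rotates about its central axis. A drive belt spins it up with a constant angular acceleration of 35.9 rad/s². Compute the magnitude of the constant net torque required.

τ ≈ 16.8 N·m

I = MR² = (21.7)(0.147)² = 0.4689 kg·m².
τ = Iα = (0.4689)(35.90) = 16.83 N·m.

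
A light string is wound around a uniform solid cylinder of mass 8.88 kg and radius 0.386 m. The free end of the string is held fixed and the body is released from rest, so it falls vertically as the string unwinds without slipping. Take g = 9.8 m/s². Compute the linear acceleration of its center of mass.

a ≈ 6.53 m/s²

Translation: Mg − T = Ma. Rotation about the center: TR = Iα with I = ½MR².
With a = αR: T = (I/R²)a = (1/2)M a, so Mg = (1 + 0.5000)Ma.
a = g/(1 + 0.5000) = 9.8/1.500 = 6.533 m/s².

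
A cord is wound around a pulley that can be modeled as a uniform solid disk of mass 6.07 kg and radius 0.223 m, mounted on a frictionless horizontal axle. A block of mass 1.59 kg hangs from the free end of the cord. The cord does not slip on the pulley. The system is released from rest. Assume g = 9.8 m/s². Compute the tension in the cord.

I = ½MR² = (1/2)(6.07)(0.223)² = 0.1509 kg·m².
Block: mg − T = ma. Pulley: TR = Iα. No-slip: a = αR, so T = (I/R²)a = 3.035·a.
Then mg = (m + 3.035)a, so a = (1.59)(9.8)/(1.59 + 3.035) = 3.369 m/s².
T = 3.035·a = 10.23 N.

T ≈ 10.2 N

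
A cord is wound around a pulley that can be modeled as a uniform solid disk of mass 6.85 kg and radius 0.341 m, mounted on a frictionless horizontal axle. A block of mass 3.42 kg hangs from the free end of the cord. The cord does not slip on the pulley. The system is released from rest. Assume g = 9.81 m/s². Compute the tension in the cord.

I = ½MR² = (1/2)(6.85)(0.341)² = 0.3983 kg·m².
Block: mg − T = ma. Pulley: TR = Iα. No-slip: a = αR, so T = (I/R²)a = 3.425·a.
Then mg = (m + 3.425)a, so a = (3.42)(9.81)/(3.42 + 3.425) = 4.901 m/s².
T = 3.425·a = 16.79 N.

T ≈ 16.8 N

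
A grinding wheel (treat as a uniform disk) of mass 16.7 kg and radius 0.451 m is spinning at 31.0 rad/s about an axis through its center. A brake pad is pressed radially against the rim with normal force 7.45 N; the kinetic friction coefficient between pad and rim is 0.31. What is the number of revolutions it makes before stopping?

I = ½MR² = (1/2)(16.7)(0.451)² = 1.698 kg·m².
Friction force f = μN = (0.31)(7.45) = 2.309 N at the rim; torque magnitude τ = fR = 1.042 N·m, opposing ω.
|α| = τ/I = 1.042/1.698 = 0.6133 rad/s² (deceleration).
ω² = ω₀² − 2|α|θ with ω = 0 ⇒ θ = ω₀²/(2|α|) = 783.5 rad = 124.7 rev.

≈ 125 revolutions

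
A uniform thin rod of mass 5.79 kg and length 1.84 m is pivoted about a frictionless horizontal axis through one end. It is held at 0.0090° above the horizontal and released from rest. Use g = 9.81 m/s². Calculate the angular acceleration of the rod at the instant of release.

About the pivot, I = (1/3)ML² = (1/3)(5.79)(1.84)² = 6.534 kg·m².
The weight acts at the center, a distance L/2 = 0.9200 m from the pivot; τ = Mg(L/2) cos 0.0090° = 52.26 N·m.
α = τ/I = 52.26/6.534 = 7.997 rad/s².

α ≈ 8.00 rad/s²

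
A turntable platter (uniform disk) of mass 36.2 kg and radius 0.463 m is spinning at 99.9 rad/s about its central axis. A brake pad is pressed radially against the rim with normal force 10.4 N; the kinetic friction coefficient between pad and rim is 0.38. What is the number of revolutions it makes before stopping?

I = ½MR² = (1/2)(36.2)(0.463)² = 3.880 kg·m².
Friction force f = μN = (0.38)(10.4) = 3.952 N at the rim; torque magnitude τ = fR = 1.830 N·m, opposing ω.
|α| = τ/I = 1.830/3.880 = 0.4716 rad/s² (deceleration).
ω² = ω₀² − 2|α|θ with ω = 0 ⇒ θ = ω₀²/(2|α|) = 10580 rad = 1684 rev.

≈ 1680 revolutions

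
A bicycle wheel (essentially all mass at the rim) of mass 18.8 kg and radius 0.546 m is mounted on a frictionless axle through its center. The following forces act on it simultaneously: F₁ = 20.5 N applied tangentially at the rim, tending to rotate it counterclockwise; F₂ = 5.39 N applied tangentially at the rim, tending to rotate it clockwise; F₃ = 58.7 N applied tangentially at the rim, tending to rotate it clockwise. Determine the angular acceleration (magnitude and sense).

I = MR² = (18.8)(0.546)² = 5.605 kg·m².
Taking counterclockwise as positive: τ₁ = +(20.5)(0.546) = +11.19 N·m; τ₂ = −(5.39)(0.546) = −2.943 N·m; τ₃ = −(58.7)(0.546) = −32.05 N·m.
Net torque τ = -23.80 N·m.
α = τ/I = -23.80/5.605 = -4.247 rad/s².

α ≈ 4.25 rad/s², clockwise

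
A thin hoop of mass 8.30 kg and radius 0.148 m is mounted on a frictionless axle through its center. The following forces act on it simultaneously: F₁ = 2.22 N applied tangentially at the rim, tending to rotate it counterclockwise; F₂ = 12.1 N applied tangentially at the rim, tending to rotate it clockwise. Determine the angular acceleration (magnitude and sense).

α ≈ 8.04 rad/s², clockwise

I = MR² = (8.30)(0.148)² = 0.1818 kg·m².
Taking counterclockwise as positive: τ₁ = +(2.22)(0.148) = +0.3286 N·m; τ₂ = −(12.1)(0.148) = −1.791 N·m.
Net torque τ = -1.462 N·m.
α = τ/I = -1.462/0.1818 = -8.043 rad/s².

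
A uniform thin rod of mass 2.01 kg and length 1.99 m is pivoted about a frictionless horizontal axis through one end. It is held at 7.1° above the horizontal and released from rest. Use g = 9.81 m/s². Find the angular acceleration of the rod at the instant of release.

α ≈ 7.34 rad/s²

About the pivot, I = (1/3)ML² = (1/3)(2.01)(1.99)² = 2.653 kg·m².
The weight acts at the center, a distance L/2 = 0.9950 m from the pivot; τ = Mg(L/2) cos 7.1° = 19.47 N·m.
α = τ/I = 19.47/2.653 = 7.338 rad/s².
(Equivalently α = (3g/(2L)) cos 7.1° = 7.338 rad/s².)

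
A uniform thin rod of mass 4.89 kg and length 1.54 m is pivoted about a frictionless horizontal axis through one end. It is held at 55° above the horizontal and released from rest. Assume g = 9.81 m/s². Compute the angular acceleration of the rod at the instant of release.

About the pivot, I = (1/3)ML² = (1/3)(4.89)(1.54)² = 3.866 kg·m².
The weight acts at the center, a distance L/2 = 0.7700 m from the pivot; τ = Mg(L/2) cos 55° = 21.19 N·m.
α = τ/I = 21.19/3.866 = 5.481 rad/s².

α ≈ 5.48 rad/s²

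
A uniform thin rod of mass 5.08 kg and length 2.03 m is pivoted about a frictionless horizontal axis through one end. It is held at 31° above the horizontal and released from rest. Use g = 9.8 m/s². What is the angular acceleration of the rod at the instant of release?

About the pivot, I = (1/3)ML² = (1/3)(5.08)(2.03)² = 6.978 kg·m².
The weight acts at the center, a distance L/2 = 1.015 m from the pivot; τ = Mg(L/2) cos 31° = 43.31 N·m.
α = τ/I = 43.31/6.978 = 6.207 rad/s².
(Equivalently α = (3g/(2L)) cos 31° = 6.207 rad/s².)

α ≈ 6.21 rad/s²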